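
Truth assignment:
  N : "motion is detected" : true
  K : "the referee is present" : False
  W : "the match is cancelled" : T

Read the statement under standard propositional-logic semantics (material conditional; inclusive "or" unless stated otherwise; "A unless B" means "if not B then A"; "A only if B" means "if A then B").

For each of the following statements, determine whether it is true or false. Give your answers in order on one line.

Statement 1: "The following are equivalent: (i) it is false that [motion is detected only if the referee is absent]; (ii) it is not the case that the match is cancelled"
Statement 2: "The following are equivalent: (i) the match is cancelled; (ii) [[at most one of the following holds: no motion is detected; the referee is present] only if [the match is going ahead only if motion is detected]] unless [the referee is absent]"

Statement 1: In symbols: ¬(N → ¬K) ↔ ¬W

¬K = ¬F = T
N → ¬K = T → T = T
¬(N → ¬K) = ¬T = F
¬W = ¬T = F
¬(N → ¬K) ↔ ¬W = F ↔ F = T
Thus Statement 1 is true.

Statement 2: In symbols: W ↔ (((¬N ↑ K) → (¬W → N)) ∨ ¬K)

¬N = ¬T = F
¬N ↑ K = F ↑ F = T
¬W = ¬T = F
¬W → N = F → T = T
(¬N ↑ K) → (¬W → N) = T → T = T
¬K = ¬F = T
((¬N ↑ K) → (¬W → N)) ∨ ¬K = T ∨ T = T
W ↔ (((¬N ↑ K) → (¬W → N)) ∨ ¬K) = T ↔ T = T
So Statement 2 is true.

Statement 1 T; Statement 2 T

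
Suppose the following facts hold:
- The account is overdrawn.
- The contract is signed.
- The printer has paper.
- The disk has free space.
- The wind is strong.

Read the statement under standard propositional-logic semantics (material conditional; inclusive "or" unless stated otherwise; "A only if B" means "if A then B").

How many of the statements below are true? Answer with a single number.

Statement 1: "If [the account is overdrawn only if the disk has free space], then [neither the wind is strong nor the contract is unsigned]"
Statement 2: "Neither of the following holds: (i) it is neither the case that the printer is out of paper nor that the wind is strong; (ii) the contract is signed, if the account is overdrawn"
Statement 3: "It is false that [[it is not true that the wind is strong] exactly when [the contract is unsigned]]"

0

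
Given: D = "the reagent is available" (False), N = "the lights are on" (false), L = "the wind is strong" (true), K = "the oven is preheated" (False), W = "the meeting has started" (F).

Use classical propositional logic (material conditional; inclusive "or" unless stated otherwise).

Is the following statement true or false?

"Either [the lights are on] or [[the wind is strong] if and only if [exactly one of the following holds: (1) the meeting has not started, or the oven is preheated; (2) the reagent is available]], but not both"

Formalization: N ⊕ (L ↔ ((¬W ∨ K) ⊕ D))

¬W = ¬F = T
¬W ∨ K = T ∨ F = T
(¬W ∨ K) ⊕ D = T ⊕ F = T
L ↔ ((¬W ∨ K) ⊕ D) = T ↔ T = T
N ⊕ (L ↔ ((¬W ∨ K) ⊕ D)) = F ⊕ T = T

True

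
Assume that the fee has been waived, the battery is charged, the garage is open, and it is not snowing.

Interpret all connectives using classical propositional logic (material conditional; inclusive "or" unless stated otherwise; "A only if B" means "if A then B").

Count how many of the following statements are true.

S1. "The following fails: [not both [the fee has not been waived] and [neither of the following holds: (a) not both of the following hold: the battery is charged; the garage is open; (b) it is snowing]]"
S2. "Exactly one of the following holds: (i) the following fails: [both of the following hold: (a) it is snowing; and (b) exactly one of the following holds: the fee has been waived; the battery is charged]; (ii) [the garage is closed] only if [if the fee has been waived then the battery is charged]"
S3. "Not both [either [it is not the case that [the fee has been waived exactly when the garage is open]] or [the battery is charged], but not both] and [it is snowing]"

1

Let N = "the fee has been waived" (T), P = "the battery is charged" (T), H = "the garage is closed" (F), M = "it is snowing" (F).

S1: Parsed as ~(~N nand ((P nand ~H) nor M))

~N = ~T = F
~H = ~F = T
P nand ~H = T nand T = F
(P nand ~H) nor M = F nor F = T
~N nand ((P nand ~H) nor M) = F nand T = T
~(~N nand ((P nand ~H) nor M)) = ~T = F
So S1 is false.

S2: Parsed as ~(M & (N xor P)) xor (H -> (N -> P))

N xor P = T xor T = F
M & (N xor P) = F & F = F
~(M & (N xor P)) = ~F = T
N -> P = T -> T = T
H -> (N -> P) = F -> T = T
~(M & (N xor P)) xor (H -> (N -> P)) = T xor T = F
Thus S2 is false.

S3: Parsed as (~(N <-> ~H) xor P) nand M

~H = ~F = T
N <-> ~H = T <-> T = T
~(N <-> ~H) = ~T = F
~(N <-> ~H) xor P = F xor T = T
(~(N <-> ~H) xor P) nand M = T nand F = T
So S3 is true.

True statements: 1 (S3).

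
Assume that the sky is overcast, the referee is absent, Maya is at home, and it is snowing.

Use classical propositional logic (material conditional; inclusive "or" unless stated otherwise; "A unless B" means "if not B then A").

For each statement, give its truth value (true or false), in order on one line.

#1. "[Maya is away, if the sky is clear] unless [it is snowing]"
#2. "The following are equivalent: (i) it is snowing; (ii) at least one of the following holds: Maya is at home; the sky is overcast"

#1 T, #2 T

Let P = "the sky is overcast" (True), R = "Maya is at home" (True), S = "it is snowing" (True).

#1: Formalization: (not P -> not R) or S

not P = not True = False
not R = not True = False
not P -> not R = False -> False = True
(not P -> not R) or S = True or True = True
Thus #1 is true.

#2: In symbols: S iff (R or P)

R or P = True or True = True
S iff (R or P) = True iff True = True
So #2 is true.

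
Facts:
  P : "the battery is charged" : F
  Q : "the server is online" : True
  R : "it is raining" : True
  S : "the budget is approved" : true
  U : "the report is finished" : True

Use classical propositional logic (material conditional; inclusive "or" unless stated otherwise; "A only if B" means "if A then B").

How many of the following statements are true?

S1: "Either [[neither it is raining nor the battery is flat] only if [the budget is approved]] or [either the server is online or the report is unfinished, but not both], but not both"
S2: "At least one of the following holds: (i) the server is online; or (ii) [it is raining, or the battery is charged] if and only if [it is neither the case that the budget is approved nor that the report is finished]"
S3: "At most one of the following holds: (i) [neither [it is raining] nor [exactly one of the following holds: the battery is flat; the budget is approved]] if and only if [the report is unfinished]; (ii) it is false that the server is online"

2

S1: This is ((R nor ~P) -> S) xor (Q xor ~U).

~P = ~F = T
R nor ~P = T nor T = F
(R nor ~P) -> S = F -> T = T
~U = ~T = F
Q xor ~U = T xor F = T
((R nor ~P) -> S) xor (Q xor ~U) = T xor T = F
So S1 is false.

S2: Formalization: Q | ((R | P) <-> (S nor U))

R | P = T | F = T
S nor U = T nor T = F
(R | P) <-> (S nor U) = T <-> F = F
Q | ((R | P) <-> (S nor U)) = T | F = T
Hence S2 is true.

S3: Parsed as ((R nor (~P xor S)) <-> ~U) nand ~Q

~P = ~F = T
~P xor S = T xor T = F
R nor (~P xor S) = T nor F = F
~U = ~T = F
(R nor (~P xor S)) <-> ~U = F <-> F = T
~Q = ~T = F
((R nor (~P xor S)) <-> ~U) nand ~Q = T nand F = T
Hence S3 is true.

True statements: 2 (S2, S3).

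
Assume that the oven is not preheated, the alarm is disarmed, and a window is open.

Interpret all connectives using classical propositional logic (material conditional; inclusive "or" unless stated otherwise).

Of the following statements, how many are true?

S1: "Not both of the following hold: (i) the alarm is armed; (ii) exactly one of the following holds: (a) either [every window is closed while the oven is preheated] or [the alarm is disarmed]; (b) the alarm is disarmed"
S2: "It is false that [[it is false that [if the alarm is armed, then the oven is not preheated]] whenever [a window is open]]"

2

Let L = "the alarm is armed" (F), D = "a window is open" (T), G = "the oven is preheated" (F).

S1: This is L nand (((~D & G) | ~L) xor ~L).

~D = ~T = F
~D & G = F & F = F
~L = ~F = T
(~D & G) | ~L = F | T = T
~L = ~F = T
((~D & G) | ~L) xor ~L = T xor T = F
L nand (((~D & G) | ~L) xor ~L) = F nand F = T
So S1 is true.

S2: Formalization: ~(D -> ~(L -> ~G))

~G = ~F = T
L -> ~G = F -> T = T
~(L -> ~G) = ~T = F
D -> ~(L -> ~G) = T -> F = F
~(D -> ~(L -> ~G)) = ~F = T
So S2 is true.

Count: 2.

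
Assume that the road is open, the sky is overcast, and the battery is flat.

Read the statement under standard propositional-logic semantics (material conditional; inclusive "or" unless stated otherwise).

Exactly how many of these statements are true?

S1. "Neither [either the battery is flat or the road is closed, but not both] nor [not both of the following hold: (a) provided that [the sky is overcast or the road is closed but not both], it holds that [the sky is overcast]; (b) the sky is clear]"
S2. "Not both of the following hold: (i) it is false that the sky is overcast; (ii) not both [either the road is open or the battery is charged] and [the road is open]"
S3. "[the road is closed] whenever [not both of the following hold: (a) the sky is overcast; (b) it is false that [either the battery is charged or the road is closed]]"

2

Let P = "the battery is charged" (F), K = "the road is closed" (F), D = "the sky is overcast" (T).

S1: Formalization: (~P xor K) nor (((D xor K) -> D) nand ~D)

~P = ~F = T
~P xor K = T xor F = T
D xor K = T xor F = T
(D xor K) -> D = T -> T = T
~D = ~T = F
((D xor K) -> D) nand ~D = T nand F = T
(~P xor K) nor (((D xor K) -> D) nand ~D) = T nor T = F
Hence S1 is false.

S2: In symbols: ~D nand ((~K | P) nand ~K)

~D = ~T = F
~K = ~F = T
~K | P = T | F = T
~K = ~F = T
(~K | P) nand ~K = T nand T = F
~D nand ((~K | P) nand ~K) = F nand F = T
Thus S2 is true.

S3: Formalization: (D nand ~(P | K)) -> K

P | K = F | F = F
~(P | K) = ~F = T
D nand ~(P | K) = T nand T = F
(D nand ~(P | K)) -> K = F -> F = T
So S3 is true.

2 of the 3 statements are true (S2, S3).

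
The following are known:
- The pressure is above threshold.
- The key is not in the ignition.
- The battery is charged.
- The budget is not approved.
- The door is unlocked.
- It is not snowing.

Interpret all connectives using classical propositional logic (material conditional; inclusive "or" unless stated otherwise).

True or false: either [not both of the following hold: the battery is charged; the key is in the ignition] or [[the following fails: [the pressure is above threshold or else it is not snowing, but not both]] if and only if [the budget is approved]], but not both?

Let G = "the battery is charged" (T), M = "the key is in the ignition" (F), L = "the pressure is above threshold" (T), R = "it is snowing" (F), V = "the budget is approved" (F).
In symbols: (G ↑ M) ⊕ (¬(L ⊕ ¬R) ↔ V)

G ↑ M = T ↑ F = T
¬R = ¬F = T
L ⊕ ¬R = T ⊕ T = F
¬(L ⊕ ¬R) = ¬F = T
¬(L ⊕ ¬R) ↔ V = T ↔ F = F
(G ↑ M) ⊕ (¬(L ⊕ ¬R) ↔ V) = T ⊕ F = T

True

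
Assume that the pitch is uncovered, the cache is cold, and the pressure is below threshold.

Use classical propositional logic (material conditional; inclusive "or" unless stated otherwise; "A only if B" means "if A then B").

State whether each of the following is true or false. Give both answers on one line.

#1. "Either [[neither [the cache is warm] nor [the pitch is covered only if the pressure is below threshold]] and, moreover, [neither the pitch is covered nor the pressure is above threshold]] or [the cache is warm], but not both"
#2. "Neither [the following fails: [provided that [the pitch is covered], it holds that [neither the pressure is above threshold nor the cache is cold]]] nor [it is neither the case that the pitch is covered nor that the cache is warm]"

Let Q = "the cache is warm" (False), P = "the pitch is covered" (False), R = "the pressure is above threshold" (False).

#1: Parsed as ((Q nor (P -> not R)) and (P nor R)) xor Q

not R = not False = True
P -> not R = False -> True = True
Q nor (P -> not R) = False nor True = False
P nor R = False nor False = True
(Q nor (P -> not R)) and (P nor R) = False and True = False
((Q nor (P -> not R)) and (P nor R)) xor Q = False xor False = False
Hence #1 is false.

#2: In symbols: not (P -> (R nor not Q)) nor (P nor Q)

not Q = not False = True
R nor not Q = False nor True = False
P -> (R nor not Q) = False -> False = True
not (P -> (R nor not Q)) = not True = False
P nor Q = False nor False = True
not (P -> (R nor not Q)) nor (P nor Q) = False nor True = False
Thus #2 is false.

#1 False / #2 False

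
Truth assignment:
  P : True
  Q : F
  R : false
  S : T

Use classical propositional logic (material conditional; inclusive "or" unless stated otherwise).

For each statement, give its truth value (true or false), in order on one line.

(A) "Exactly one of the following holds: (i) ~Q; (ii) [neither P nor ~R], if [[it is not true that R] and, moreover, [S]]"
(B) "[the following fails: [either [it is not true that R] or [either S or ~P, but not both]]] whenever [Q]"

(A) T; (B) T

(A): Parsed as not Q xor ((not R and S) -> (P nor not R))

not Q = not False = True
not R = not False = True
not R and S = True and True = True
not R = not False = True
P nor not R = True nor True = False
(not R and S) -> (P nor not R) = True -> False = False
not Q xor ((not R and S) -> (P nor not R)) = True xor False = True
So (A) is true.

(B): This is Q -> not (not R or (S xor not P)).

not R = not False = True
not P = not True = False
S xor not P = True xor False = True
not R or (S xor not P) = True or True = True
not (not R or (S xor not P)) = not True = False
Q -> not (not R or (S xor not P)) = False -> False = True
So (B) is true.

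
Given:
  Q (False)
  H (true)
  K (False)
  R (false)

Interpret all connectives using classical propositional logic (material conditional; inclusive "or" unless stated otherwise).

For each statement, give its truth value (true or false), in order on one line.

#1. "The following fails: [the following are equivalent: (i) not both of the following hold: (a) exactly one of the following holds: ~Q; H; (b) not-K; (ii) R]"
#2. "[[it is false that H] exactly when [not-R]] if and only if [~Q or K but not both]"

#1: Formalization: ¬(((¬Q ⊕ H) ↑ ¬K) ↔ R)

¬Q = ¬F = T
¬Q ⊕ H = T ⊕ T = F
¬K = ¬F = T
(¬Q ⊕ H) ↑ ¬K = F ↑ T = T
((¬Q ⊕ H) ↑ ¬K) ↔ R = T ↔ F = F
¬(((¬Q ⊕ H) ↑ ¬K) ↔ R) = ¬F = T
Thus #1 is true.

#2: This is (¬H ↔ ¬R) ↔ (¬Q ⊕ K).

¬H = ¬T = F
¬R = ¬F = T
¬H ↔ ¬R = F ↔ T = F
¬Q = ¬F = T
¬Q ⊕ K = T ⊕ F = T
(¬H ↔ ¬R) ↔ (¬Q ⊕ K) = F ↔ T = F
So #2 is false.

#1 T / #2 F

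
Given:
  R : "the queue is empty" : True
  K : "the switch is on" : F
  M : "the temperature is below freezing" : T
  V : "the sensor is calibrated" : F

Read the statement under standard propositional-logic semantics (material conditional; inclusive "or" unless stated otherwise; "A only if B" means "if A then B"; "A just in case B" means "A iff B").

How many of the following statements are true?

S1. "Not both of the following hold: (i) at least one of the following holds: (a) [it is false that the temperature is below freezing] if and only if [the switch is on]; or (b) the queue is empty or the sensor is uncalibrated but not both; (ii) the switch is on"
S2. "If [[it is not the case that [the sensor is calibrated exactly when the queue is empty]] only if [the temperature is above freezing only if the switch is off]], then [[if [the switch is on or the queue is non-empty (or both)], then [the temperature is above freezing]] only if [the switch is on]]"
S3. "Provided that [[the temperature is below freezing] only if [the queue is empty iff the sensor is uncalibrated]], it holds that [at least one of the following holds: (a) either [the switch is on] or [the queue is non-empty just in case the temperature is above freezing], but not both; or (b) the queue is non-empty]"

2

S1: Formalization: ((~M <-> K) | (R xor ~V)) nand K

~M = ~T = F
~M <-> K = F <-> F = T
~V = ~F = T
R xor ~V = T xor T = F
(~M <-> K) | (R xor ~V) = T | F = T
((~M <-> K) | (R xor ~V)) nand K = T nand F = T
Thus S1 is true.

S2: In symbols: (~(V <-> R) -> (~M -> ~K)) -> (((K | ~R) -> ~M) -> K)

V <-> R = F <-> T = F
~(V <-> R) = ~F = T
~M = ~T = F
~K = ~F = T
~M -> ~K = F -> T = T
~(V <-> R) -> (~M -> ~K) = T -> T = T
~R = ~T = F
K | ~R = F | F = F
~M = ~T = F
(K | ~R) -> ~M = F -> F = T
((K | ~R) -> ~M) -> K = T -> F = F
(~(V <-> R) -> (~M -> ~K)) -> (((K | ~R) -> ~M) -> K) = T -> F = F
So S2 is false.

S3: Formalization: (M -> (R <-> ~V)) -> ((K xor (~R <-> ~M)) | ~R)

~V = ~F = T
R <-> ~V = T <-> T = T
M -> (R <-> ~V) = T -> T = T
~R = ~T = F
~M = ~T = F
~R <-> ~M = F <-> F = T
K xor (~R <-> ~M) = F xor T = T
~R = ~T = F
(K xor (~R <-> ~M)) | ~R = T | F = T
(M -> (R <-> ~V)) -> ((K xor (~R <-> ~M)) | ~R) = T -> T = T
So S3 is true.

Count: 2.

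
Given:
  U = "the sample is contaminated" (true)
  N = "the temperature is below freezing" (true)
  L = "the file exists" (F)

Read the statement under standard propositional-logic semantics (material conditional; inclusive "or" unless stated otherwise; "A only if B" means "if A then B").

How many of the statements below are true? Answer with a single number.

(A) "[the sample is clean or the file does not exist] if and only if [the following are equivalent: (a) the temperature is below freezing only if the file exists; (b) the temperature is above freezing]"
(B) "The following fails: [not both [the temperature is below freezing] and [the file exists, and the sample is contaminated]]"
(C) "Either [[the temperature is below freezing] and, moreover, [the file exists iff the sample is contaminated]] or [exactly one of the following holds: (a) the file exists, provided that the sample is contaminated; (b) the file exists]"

1

(A): This is (not U or not L) iff ((N -> L) iff not N).

not U = not True = False
not L = not False = True
not U or not L = False or True = True
N -> L = True -> False = False
not N = not True = False
(N -> L) iff not N = False iff False = True
(not U or not L) iff ((N -> L) iff not N) = True iff True = True
Thus (A) is true.

(B): Parsed as not (N nand (L and U))

L and U = False and True = False
N nand (L and U) = True nand False = True
not (N nand (L and U)) = not True = False
Hence (B) is false.

(C): Parsed as (N and (L iff U)) or ((U -> L) xor L)

L iff U = False iff True = False
N and (L iff U) = True and False = False
U -> L = True -> False = False
(U -> L) xor L = False xor False = False
(N and (L iff U)) or ((U -> L) xor L) = False or False = False
Thus (C) is false.

Count: 1.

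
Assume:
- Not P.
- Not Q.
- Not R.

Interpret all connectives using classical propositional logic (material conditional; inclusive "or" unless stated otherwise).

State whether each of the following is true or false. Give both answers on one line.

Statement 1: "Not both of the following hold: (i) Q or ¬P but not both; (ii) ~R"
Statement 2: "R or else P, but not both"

Statement 1: Parsed as (Q ⊕ ¬P) ↑ ¬R

¬P = ¬F = T
Q ⊕ ¬P = F ⊕ T = T
¬R = ¬F = T
(Q ⊕ ¬P) ↑ ¬R = T ↑ T = F
Thus Statement 1 is false.

Statement 2: Formalization: R ⊕ P

R ⊕ P = F ⊕ F = F
Thus Statement 2 is false.

Statement 1 False, Statement 2 False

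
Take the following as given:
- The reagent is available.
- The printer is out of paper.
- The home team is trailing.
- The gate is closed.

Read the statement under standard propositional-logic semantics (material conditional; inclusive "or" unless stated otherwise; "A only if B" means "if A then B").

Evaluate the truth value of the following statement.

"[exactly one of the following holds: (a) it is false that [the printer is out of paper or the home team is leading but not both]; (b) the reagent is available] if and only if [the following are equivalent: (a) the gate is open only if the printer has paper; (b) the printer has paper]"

Let H = "the printer has paper" (False), K = "the home team is leading" (False), G = "the reagent is available" (True), S = "the gate is open" (False).
This is (not (not H xor K) xor G) iff ((S -> H) iff H).

not H = not False = True
not H xor K = True xor False = True
not (not H xor K) = not True = False
not (not H xor K) xor G = False xor True = True
S -> H = False -> False = True
(S -> H) iff H = True iff False = False
(not (not H xor K) xor G) iff ((S -> H) iff H) = True iff False = False

False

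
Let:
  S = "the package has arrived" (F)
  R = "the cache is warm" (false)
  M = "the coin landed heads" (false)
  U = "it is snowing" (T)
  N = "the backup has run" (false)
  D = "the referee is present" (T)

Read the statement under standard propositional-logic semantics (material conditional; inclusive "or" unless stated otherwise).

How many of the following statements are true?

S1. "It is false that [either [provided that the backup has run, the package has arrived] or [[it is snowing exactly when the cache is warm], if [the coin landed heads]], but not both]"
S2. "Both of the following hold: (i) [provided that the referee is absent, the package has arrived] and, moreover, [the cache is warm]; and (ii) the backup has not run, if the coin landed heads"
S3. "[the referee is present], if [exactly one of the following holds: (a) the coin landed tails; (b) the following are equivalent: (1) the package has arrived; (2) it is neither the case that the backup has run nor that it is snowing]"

2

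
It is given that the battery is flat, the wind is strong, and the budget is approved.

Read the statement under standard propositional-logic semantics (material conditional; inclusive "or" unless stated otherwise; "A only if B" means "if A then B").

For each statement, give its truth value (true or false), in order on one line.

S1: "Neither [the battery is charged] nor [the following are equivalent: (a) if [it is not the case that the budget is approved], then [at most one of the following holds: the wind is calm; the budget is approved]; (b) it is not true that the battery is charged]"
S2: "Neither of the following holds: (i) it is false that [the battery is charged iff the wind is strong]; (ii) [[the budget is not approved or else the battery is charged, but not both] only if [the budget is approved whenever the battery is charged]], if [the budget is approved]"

S1 False; S2 False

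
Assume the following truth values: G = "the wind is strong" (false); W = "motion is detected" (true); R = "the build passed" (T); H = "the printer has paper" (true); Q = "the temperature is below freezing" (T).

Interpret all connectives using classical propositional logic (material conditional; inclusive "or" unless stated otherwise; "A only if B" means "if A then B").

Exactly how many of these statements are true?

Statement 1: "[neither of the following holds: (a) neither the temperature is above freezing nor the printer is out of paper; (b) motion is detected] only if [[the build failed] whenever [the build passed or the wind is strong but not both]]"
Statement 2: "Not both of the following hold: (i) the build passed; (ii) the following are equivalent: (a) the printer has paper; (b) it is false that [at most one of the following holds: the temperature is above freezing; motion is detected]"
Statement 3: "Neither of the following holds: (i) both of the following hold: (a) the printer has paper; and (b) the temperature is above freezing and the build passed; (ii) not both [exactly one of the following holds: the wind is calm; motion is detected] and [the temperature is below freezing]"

Statement 1: This is ((¬Q ↓ ¬H) ↓ W) → ((R ⊕ G) → ¬R).

¬Q = ¬T = F
¬H = ¬T = F
¬Q ↓ ¬H = F ↓ F = T
(¬Q ↓ ¬H) ↓ W = T ↓ T = F
R ⊕ G = T ⊕ F = T
¬R = ¬T = F
(R ⊕ G) → ¬R = T → F = F
((¬Q ↓ ¬H) ↓ W) → ((R ⊕ G) → ¬R) = F → F = T
So Statement 1 is true.

Statement 2: Formalization: R ↑ (H ↔ ¬(¬Q ↑ W))

¬Q = ¬T = F
¬Q ↑ W = F ↑ T = T
¬(¬Q ↑ W) = ¬T = F
H ↔ ¬(¬Q ↑ W) = T ↔ F = F
R ↑ (H ↔ ¬(¬Q ↑ W)) = T ↑ F = T
So Statement 2 is true.

Statement 3: This is (H ∧ (¬Q ∧ R)) ↓ ((¬G ⊕ W) ↑ Q).

¬Q = ¬T = F
¬Q ∧ R = F ∧ T = F
H ∧ (¬Q ∧ R) = T ∧ F = F
¬G = ¬F = T
¬G ⊕ W = T ⊕ T = F
(¬G ⊕ W) ↑ Q = F ↑ T = T
(H ∧ (¬Q ∧ R)) ↓ ((¬G ⊕ W) ↑ Q) = F ↓ T = F
So Statement 3 is false.

Count: 2.

2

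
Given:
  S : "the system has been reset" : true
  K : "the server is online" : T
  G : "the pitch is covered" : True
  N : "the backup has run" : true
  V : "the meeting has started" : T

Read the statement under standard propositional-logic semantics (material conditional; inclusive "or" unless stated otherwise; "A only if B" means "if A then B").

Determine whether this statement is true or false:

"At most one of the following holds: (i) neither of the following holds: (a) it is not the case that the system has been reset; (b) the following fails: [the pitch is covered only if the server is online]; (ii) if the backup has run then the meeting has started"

Parsed as (not S nor not (G -> K)) nand (N -> V)

not S = not True = False
G -> K = True -> True = True
not (G -> K) = not True = False
not S nor not (G -> K) = False nor False = True
N -> V = True -> True = True
(not S nor not (G -> K)) nand (N -> V) = True nand True = False

The statement is false.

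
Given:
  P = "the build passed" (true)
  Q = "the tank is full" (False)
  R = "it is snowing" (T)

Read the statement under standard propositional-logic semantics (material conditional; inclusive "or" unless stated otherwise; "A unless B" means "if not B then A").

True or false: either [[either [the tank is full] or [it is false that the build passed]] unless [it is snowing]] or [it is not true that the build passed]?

true

Values: Q=F, P=T, R=T.
Parsed as ((Q ∨ ¬P) ∨ R) ∨ ¬P

¬P = ¬T = F
Q ∨ ¬P = F ∨ F = F
(Q ∨ ¬P) ∨ R = F ∨ T = T
¬P = ¬T = F
((Q ∨ ¬P) ∨ R) ∨ ¬P = T ∨ F = T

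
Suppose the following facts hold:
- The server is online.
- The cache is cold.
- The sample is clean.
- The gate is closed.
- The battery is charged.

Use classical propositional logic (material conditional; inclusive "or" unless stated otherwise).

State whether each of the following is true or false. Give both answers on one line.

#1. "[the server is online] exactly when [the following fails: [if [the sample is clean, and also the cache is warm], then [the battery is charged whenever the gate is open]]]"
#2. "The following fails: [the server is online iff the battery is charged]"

#1 False, #2 False

Let K = "the server is online" (True), W = "the sample is contaminated" (False), G = "the cache is warm" (False), L = "the gate is open" (False), U = "the battery is charged" (True).

#1: This is K iff not ((not W and G) -> (L -> U)).

not W = not False = True
not W and G = True and False = False
L -> U = False -> True = True
(not W and G) -> (L -> U) = False -> True = True
not ((not W and G) -> (L -> U)) = not True = False
K iff not ((not W and G) -> (L -> U)) = True iff False = False
Hence #1 is false.

#2: In symbols: not (K iff U)

K iff U = True iff True = True
not (K iff U) = not True = False
Hence #2 is false.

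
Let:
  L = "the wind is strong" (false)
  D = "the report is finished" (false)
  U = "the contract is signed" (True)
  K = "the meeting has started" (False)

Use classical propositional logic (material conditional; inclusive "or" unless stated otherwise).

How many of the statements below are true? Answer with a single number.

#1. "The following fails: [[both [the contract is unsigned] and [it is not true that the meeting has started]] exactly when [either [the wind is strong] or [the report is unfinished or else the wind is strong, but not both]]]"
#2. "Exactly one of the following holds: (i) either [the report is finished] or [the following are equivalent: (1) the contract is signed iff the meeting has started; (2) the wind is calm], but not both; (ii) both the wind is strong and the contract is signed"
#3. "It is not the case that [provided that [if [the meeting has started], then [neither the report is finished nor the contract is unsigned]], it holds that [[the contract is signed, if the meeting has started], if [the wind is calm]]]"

#1: This is not ((not U and not K) iff (L or (not D xor L))).

not U = not True = False
not K = not False = True
not U and not K = False and True = False
not D = not False = True
not D xor L = True xor False = True
L or (not D xor L) = False or True = True
(not U and not K) iff (L or (not D xor L)) = False iff True = False
not ((not U and not K) iff (L or (not D xor L))) = not False = True
So #1 is true.

#2: Parsed as (D xor ((U iff K) iff not L)) xor (L and U)

U iff K = True iff False = False
not L = not False = True
(U iff K) iff not L = False iff True = False
D xor ((U iff K) iff not L) = False xor False = False
L and U = False and True = False
(D xor ((U iff K) iff not L)) xor (L and U) = False xor False = False
Thus #2 is false.

#3: Formalization: not ((K -> (D nor not U)) -> (not L -> (K -> U)))

not U = not True = False
D nor not U = False nor False = True
K -> (D nor not U) = False -> True = True
not L = not False = True
K -> U = False -> True = True
not L -> (K -> U) = True -> True = True
(K -> (D nor not U)) -> (not L -> (K -> U)) = True -> True = True
not ((K -> (D nor not U)) -> (not L -> (K -> U))) = not True = False
So #3 is false.

1 of the 3 statements is true.

1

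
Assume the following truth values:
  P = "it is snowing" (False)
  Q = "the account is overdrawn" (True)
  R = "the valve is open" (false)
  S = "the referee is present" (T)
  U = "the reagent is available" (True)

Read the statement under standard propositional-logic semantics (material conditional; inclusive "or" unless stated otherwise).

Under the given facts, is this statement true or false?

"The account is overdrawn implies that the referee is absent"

Values: Q=T, S=T.
Parsed as Q -> ~S

~S = ~T = F
Q -> ~S = T -> F = F

false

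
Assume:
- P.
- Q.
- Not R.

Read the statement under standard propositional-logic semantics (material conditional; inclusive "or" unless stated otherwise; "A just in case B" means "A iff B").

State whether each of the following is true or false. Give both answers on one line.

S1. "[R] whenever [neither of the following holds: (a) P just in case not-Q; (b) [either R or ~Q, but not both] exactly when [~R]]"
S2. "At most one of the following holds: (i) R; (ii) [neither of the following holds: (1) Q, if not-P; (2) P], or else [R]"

S1: Formalization: ((P iff not Q) nor ((R xor not Q) iff not R)) -> R

not Q = not True = False
P iff not Q = True iff False = False
not Q = not True = False
R xor not Q = False xor False = False
not R = not False = True
(R xor not Q) iff not R = False iff True = False
(P iff not Q) nor ((R xor not Q) iff not R) = False nor False = True
((P iff not Q) nor ((R xor not Q) iff not R)) -> R = True -> False = False
So S1 is false.

S2: In symbols: R nand (((not P -> Q) nor P) or R)

not P = not True = False
not P -> Q = False -> True = True
(not P -> Q) nor P = True nor True = False
((not P -> Q) nor P) or R = False or False = False
R nand (((not P -> Q) nor P) or R) = False nand False = True
Thus S2 is true.

S1 false, S2 true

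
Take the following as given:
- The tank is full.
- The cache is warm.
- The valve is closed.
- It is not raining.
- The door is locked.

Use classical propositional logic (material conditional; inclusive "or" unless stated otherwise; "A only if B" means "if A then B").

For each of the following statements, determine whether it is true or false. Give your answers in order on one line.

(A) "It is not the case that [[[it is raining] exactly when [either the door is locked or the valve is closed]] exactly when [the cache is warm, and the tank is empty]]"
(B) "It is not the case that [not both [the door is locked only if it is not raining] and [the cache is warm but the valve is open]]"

Let S = "it is raining" (False), U = "the door is locked" (True), R = "the valve is open" (False), Q = "the cache is warm" (True), P = "the tank is full" (True).

(A): In symbols: not ((S iff (U or not R)) iff (Q and not P))

not R = not False = True
U or not R = True or True = True
S iff (U or not R) = False iff True = False
not P = not True = False
Q and not P = True and False = False
(S iff (U or not R)) iff (Q and not P) = False iff False = True
not ((S iff (U or not R)) iff (Q and not P)) = not True = False
Thus (A) is false.

(B): This is not ((U -> not S) nand (Q and R)).

not S = not False = True
U -> not S = True -> True = True
Q and R = True and False = False
(U -> not S) nand (Q and R) = True nand False = True
not ((U -> not S) nand (Q and R)) = not True = False
So (B) is false.

(A) F; (B) F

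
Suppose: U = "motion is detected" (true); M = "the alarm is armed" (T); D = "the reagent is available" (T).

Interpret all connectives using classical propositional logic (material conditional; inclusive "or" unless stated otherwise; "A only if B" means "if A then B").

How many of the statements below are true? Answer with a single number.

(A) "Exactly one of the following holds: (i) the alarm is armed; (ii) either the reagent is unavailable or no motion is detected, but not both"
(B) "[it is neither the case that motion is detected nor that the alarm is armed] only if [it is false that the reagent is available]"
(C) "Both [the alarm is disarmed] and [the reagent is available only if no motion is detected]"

(A): Parsed as M ⊕ (¬D ⊕ ¬U)

¬D = ¬T = F
¬U = ¬T = F
¬D ⊕ ¬U = F ⊕ F = F
M ⊕ (¬D ⊕ ¬U) = T ⊕ F = T
Hence (A) is true.

(B): In symbols: (U ↓ M) → ¬D

U ↓ M = T ↓ T = F
¬D = ¬T = F
(U ↓ M) → ¬D = F → F = T
Thus (B) is true.

(C): In symbols: ¬M ∧ (D → ¬U)

¬M = ¬T = F
¬U = ¬T = F
D → ¬U = T → F = F
¬M ∧ (D → ¬U) = F ∧ F = F
So (C) is false.

2 of the 3 statements are true.

2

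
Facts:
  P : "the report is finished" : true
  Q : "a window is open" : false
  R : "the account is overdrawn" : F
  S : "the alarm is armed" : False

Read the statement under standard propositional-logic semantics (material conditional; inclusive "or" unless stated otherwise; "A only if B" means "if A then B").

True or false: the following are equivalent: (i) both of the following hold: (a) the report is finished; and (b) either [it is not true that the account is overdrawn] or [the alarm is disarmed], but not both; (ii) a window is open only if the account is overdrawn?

The statement is false.

Values: P=T, R=F, S=F, Q=F.
This is (P & (~R xor ~S)) <-> (Q -> R).

~R = ~F = T
~S = ~F = T
~R xor ~S = T xor T = F
P & (~R xor ~S) = T & F = F
Q -> R = F -> F = T
(P & (~R xor ~S)) <-> (Q -> R) = F <-> T = F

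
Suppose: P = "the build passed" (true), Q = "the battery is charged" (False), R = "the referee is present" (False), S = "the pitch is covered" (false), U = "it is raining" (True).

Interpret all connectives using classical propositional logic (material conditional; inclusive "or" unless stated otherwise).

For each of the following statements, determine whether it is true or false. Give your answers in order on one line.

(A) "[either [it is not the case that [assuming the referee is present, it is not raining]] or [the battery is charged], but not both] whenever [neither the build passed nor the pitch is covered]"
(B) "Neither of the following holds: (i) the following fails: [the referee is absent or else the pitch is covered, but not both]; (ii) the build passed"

(A): In symbols: (P nor S) -> (not (R -> not U) xor Q)

P nor S = True nor False = False
not U = not True = False
R -> not U = False -> False = True
not (R -> not U) = not True = False
not (R -> not U) xor Q = False xor False = False
(P nor S) -> (not (R -> not U) xor Q) = False -> False = True
So (A) is true.

(B): Formalization: not (not R xor S) nor P

not R = not False = True
not R xor S = True xor False = True
not (not R xor S) = not True = False
not (not R xor S) nor P = False nor True = False
Thus (B) is false.

(A) T, (B) F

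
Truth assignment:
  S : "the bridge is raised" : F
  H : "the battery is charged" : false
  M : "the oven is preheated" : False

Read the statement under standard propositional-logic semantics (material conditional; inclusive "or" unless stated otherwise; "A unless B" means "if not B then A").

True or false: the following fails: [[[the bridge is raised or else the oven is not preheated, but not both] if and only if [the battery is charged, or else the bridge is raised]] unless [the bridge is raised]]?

true

This is ¬(((S ⊕ ¬M) ↔ (H ∨ S)) ∨ S).

¬M = ¬F = T
S ⊕ ¬M = F ⊕ T = T
H ∨ S = F ∨ F = F
(S ⊕ ¬M) ↔ (H ∨ S) = T ↔ F = F
((S ⊕ ¬M) ↔ (H ∨ S)) ∨ S = F ∨ F = F
¬(((S ⊕ ¬M) ↔ (H ∨ S)) ∨ S) = ¬F = T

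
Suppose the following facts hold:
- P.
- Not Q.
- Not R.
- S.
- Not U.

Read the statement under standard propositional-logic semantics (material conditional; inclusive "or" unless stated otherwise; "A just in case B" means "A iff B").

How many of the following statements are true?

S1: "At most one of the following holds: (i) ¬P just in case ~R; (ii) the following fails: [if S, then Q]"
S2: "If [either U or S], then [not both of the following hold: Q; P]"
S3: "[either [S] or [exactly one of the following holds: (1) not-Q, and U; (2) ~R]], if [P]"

3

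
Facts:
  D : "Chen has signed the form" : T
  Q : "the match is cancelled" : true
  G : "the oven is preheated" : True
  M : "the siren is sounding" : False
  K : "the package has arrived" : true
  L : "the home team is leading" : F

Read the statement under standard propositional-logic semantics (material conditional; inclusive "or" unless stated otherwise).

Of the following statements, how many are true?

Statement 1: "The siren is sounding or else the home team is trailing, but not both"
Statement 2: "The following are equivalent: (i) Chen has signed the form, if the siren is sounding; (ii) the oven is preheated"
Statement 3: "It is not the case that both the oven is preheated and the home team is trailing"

Statement 1: Parsed as M ⊕ ¬L

¬L = ¬F = T
M ⊕ ¬L = F ⊕ T = T
So Statement 1 is true.

Statement 2: This is (M → D) ↔ G.

M → D = F → T = T
(M → D) ↔ G = T ↔ T = T
Thus Statement 2 is true.

Statement 3: This is G ↑ ¬L.

¬L = ¬F = T
G ↑ ¬L = T ↑ T = F
Hence Statement 3 is false.

2 of the 3 statements are true.

2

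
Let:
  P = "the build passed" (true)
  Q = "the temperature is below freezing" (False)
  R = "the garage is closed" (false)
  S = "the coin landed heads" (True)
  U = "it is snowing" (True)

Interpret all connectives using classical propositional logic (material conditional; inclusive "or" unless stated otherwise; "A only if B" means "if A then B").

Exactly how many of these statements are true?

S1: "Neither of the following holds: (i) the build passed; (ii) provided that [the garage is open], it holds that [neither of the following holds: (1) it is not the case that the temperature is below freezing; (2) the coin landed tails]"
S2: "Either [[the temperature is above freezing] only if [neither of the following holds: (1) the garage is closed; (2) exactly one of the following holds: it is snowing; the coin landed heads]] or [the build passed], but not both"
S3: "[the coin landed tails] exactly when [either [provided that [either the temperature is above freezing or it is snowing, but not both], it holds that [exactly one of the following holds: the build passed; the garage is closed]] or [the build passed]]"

0

S1: This is P ↓ (¬R → (¬Q ↓ ¬S)).

¬R = ¬F = T
¬Q = ¬F = T
¬S = ¬T = F
¬Q ↓ ¬S = T ↓ F = F
¬R → (¬Q ↓ ¬S) = T → F = F
P ↓ (¬R → (¬Q ↓ ¬S)) = T ↓ F = F
So S1 is false.

S2: This is (¬Q → (R ↓ (U ⊕ S))) ⊕ P.

¬Q = ¬F = T
U ⊕ S = T ⊕ T = F
R ↓ (U ⊕ S) = F ↓ F = T
¬Q → (R ↓ (U ⊕ S)) = T → T = T
(¬Q → (R ↓ (U ⊕ S))) ⊕ P = T ⊕ T = F
Hence S2 is false.

S3: Parsed as ¬S ↔ (((¬Q ⊕ U) → (P ⊕ R)) ∨ P)

¬S = ¬T = F
¬Q = ¬F = T
¬Q ⊕ U = T ⊕ T = F
P ⊕ R = T ⊕ F = T
(¬Q ⊕ U) → (P ⊕ R) = F → T = T
((¬Q ⊕ U) → (P ⊕ R)) ∨ P = T ∨ T = T
¬S ↔ (((¬Q ⊕ U) → (P ⊕ R)) ∨ P) = F ↔ T = F
Thus S3 is false.

0 of the 3 statements are true (none).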